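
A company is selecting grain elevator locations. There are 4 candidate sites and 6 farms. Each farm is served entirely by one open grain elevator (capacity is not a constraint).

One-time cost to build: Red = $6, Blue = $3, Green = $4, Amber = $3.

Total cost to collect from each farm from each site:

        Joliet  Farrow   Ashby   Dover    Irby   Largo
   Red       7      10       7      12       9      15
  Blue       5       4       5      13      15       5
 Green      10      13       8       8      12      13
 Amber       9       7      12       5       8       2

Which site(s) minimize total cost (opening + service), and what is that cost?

Open Blue and Amber; minimum total cost 35.

For any fixed open set, each farm goes to its cheapest open site; total = fixed + service.
{Blue, Amber}: Joliet→Blue 5, Farrow→Blue 4, Ashby→Blue 5, Dover→Amber 5, Irby→Amber 8, Largo→Amber 2. Service 29; fixed 6; total 35.
{Blue, Green, Amber}: Joliet→Blue 5, Farrow→Blue 4, Ashby→Blue 5, Dover→Amber 5, Irby→Amber 8, Largo→Amber 2. Service 29; fixed 10; total 39.
{Red, Blue, Amber}: Joliet→Blue 5, Farrow→Blue 4, Ashby→Blue 5, Dover→Amber 5, Irby→Amber 8, Largo→Amber 2. Service 29; fixed 12; total 41.
{Red, Blue, Green, Amber}: service 29 + fixed 16 = 45
(All 15 nonempty subsets were checked; Blue and Amber is lowest.)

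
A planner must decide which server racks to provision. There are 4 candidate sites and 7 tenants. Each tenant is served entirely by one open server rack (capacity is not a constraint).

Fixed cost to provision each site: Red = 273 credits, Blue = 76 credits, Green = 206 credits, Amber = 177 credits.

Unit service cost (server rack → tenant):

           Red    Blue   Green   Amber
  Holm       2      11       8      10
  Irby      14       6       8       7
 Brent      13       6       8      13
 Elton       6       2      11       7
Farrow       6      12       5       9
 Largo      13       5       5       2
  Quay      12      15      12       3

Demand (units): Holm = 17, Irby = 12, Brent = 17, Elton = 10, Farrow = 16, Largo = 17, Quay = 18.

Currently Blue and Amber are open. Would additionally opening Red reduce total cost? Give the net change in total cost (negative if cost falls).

Current service cost with {Blue, Amber}: 596.
Adding Red: each tenant re-picks its cheapest; new service cost 412, saving 184.
Extra fixed cost: 273. Net change = 273 − 184 = 89.
(Totals: 849 → 938.)

No — net change +89 (cost rises by 89).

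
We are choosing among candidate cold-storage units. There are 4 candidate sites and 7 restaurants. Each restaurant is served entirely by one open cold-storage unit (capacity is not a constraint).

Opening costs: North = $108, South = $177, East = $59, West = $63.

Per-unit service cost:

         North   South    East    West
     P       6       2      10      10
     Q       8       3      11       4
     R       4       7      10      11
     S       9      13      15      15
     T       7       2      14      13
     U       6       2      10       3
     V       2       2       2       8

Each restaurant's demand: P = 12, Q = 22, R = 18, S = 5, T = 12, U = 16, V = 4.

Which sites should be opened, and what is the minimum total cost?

For any fixed open set, each restaurant goes to its cheapest open site; total = fixed + service.
{South}: P→South 2·12=24, Q→South 3·22=66, R→South 7·18=126, S→South 13·5=65, T→South 2·12=24, U→South 2·16=32, V→South 2·4=8. Service 345; fixed 177; total 522.
{North, South}: P→South 2·12=24, Q→South 3·22=66, R→North 4·18=72, S→North 9·5=45, T→South 2·12=24, U→South 2·16=32, V→North 2·4=8. Service 271; fixed 285; total 556.
{South, East}: P→South 2·12=24, Q→South 3·22=66, R→South 7·18=126, S→South 13·5=65, T→South 2·12=24, U→South 2·16=32, V→South 2·4=8. Service 345; fixed 236; total 581.
{North, South, East, West}: service 271 + fixed 407 = 678
No other subset beats 522.

Open South only; minimum total cost 522.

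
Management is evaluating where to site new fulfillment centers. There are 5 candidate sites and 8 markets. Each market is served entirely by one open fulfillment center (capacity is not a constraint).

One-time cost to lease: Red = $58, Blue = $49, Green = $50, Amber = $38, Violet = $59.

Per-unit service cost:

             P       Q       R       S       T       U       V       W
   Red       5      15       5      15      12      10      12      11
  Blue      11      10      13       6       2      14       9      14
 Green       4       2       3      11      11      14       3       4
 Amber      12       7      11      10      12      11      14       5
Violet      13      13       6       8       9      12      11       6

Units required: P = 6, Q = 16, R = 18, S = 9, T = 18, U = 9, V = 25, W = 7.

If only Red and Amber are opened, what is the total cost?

Total cost: 1059

Each market is assigned to its cheapest site among the open ones.
{Red, Amber}: P→Red 5·6=30, Q→Amber 7·16=112, R→Red 5·18=90, S→Amber 10·9=90, T→Red 12·18=216, U→Red 10·9=90, V→Red 12·25=300, W→Amber 5·7=35. Service 963; fixed 96; total 1059.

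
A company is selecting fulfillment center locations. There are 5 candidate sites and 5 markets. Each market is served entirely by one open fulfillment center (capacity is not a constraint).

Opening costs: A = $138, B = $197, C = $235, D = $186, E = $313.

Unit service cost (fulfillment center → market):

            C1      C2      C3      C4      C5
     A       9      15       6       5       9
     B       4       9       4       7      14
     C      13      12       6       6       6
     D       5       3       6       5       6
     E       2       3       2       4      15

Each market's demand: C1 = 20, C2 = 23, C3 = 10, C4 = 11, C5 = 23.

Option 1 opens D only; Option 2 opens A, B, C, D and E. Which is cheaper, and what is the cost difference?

Option 1 is cheaper by 772.

Option 1: {D}: C1→D 5·20=100, C2→D 3·23=69, C3→D 6·10=60, C4→D 5·11=55, C5→D 6·23=138. Service 422; fixed 186; total 608.
Option 2: {A, B, C, D, E}: C1→E 2·20=40, C2→D 3·23=69, C3→E 2·10=20, C4→E 4·11=44, C5→C 6·23=138. Service 311; fixed 1069; total 1380.
Difference: |608 − 1380| = 772.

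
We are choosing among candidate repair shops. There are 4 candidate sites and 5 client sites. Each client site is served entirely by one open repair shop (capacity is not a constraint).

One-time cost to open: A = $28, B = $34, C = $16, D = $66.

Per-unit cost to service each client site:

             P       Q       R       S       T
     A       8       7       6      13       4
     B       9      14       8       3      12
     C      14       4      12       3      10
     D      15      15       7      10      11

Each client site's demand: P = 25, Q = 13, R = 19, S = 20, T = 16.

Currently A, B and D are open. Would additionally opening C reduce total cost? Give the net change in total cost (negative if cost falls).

Current service cost with {A, B, D}: 529.
Adding C: each client site re-picks its cheapest; new service cost 490, saving 39.
Extra fixed cost: 16. Net change = 16 − 39 = -23.
(Totals: 657 → 634.)

Yes — net change −23 (cost falls by 23).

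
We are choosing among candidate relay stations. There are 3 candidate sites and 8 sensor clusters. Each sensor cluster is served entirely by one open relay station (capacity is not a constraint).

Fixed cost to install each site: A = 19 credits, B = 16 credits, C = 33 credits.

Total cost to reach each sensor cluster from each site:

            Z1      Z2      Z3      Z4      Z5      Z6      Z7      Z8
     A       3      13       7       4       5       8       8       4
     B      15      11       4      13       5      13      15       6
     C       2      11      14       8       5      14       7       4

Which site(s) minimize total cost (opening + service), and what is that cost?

For any fixed open set, each sensor cluster goes to its cheapest open site; total = fixed + service.
{A}: Z1→A 3, Z2→A 13, Z3→A 7, Z4→A 4, Z5→A 5, Z6→A 8, Z7→A 8, Z8→A 4. Service 52; fixed 19; total 71.
{A, B}: service 47 + fixed 35 = 82
{B}: service 82 + fixed 16 = 98
{A, B, C}: service 45 + fixed 68 = 113
(All 7 nonempty subsets were checked; A only is lowest.)

Open A only; minimum total cost 71.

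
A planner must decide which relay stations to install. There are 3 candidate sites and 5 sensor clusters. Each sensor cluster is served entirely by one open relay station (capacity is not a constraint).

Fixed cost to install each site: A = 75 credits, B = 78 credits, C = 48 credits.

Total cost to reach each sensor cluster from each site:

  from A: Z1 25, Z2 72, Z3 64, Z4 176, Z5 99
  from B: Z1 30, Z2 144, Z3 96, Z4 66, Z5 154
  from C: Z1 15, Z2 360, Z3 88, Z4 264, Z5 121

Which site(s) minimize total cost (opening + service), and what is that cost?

For any fixed open set, each sensor cluster goes to its cheapest open site; total = fixed + service.
{A, B}: Z1→A 25, Z2→A 72, Z3→A 64, Z4→B 66, Z5→A 99. Service 326; fixed 153; total 479.
{A}: Z1→A 25, Z2→A 72, Z3→A 64, Z4→A 176, Z5→A 99. Service 436; fixed 75; total 511.
{A, B, C}: Z1→C 15, Z2→A 72, Z3→A 64, Z4→B 66, Z5→A 99. Service 316; fixed 201; total 517.
{C}: Z1→C 15, Z2→C 360, Z3→C 88, Z4→C 264, Z5→C 121. Service 848; fixed 48; total 896.
No other subset beats 479.

Open A and B; minimum total cost 479.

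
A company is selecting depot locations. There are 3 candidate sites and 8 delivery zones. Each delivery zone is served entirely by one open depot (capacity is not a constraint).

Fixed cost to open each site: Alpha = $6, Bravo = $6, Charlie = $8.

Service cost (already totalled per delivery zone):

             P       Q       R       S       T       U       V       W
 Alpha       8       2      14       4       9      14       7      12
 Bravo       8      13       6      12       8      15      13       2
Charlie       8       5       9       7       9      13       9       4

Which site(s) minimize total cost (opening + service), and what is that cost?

Open Alpha and Bravo; minimum total cost 63.

For any fixed open set, each delivery zone goes to its cheapest open site; total = fixed + service.
{Alpha, Bravo}: P→Alpha 8, Q→Alpha 2, R→Bravo 6, S→Alpha 4, T→Bravo 8, U→Alpha 14, V→Alpha 7, W→Bravo 2. Service 51; fixed 12; total 63.
{Alpha, Bravo, Charlie}: P→Alpha 8, Q→Alpha 2, R→Bravo 6, S→Alpha 4, T→Bravo 8, U→Charlie 13, V→Alpha 7, W→Bravo 2. Service 50; fixed 20; total 70.
{Alpha, Charlie}: service 56 + fixed 14 = 70
{Alpha}: service 70 + fixed 6 = 76
No other subset beats 63.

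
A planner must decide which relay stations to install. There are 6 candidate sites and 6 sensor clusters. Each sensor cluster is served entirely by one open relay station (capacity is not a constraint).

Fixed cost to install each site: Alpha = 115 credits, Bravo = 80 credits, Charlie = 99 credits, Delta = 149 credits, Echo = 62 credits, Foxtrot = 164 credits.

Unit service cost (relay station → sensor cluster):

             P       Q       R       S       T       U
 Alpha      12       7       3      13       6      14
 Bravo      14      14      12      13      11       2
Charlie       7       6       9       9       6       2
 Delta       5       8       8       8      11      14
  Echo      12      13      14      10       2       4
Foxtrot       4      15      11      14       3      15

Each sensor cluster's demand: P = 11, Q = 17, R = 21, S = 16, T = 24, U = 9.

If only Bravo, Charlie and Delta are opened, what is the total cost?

Total cost: 943

Each sensor cluster is assigned to its cheapest site among the open ones.
{Bravo, Charlie, Delta}: P→Delta 5·11=55, Q→Charlie 6·17=102, R→Delta 8·21=168, S→Delta 8·16=128, T→Charlie 6·24=144, U→Bravo 2·9=18. Service 615; fixed 328; total 943.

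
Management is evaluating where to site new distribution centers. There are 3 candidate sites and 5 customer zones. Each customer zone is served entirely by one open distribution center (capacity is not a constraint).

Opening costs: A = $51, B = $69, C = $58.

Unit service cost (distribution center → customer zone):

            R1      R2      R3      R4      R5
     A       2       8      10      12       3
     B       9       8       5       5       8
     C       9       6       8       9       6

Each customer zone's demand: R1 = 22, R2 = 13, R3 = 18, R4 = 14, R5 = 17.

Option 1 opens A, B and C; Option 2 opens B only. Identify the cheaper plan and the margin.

Option 1: {A, B, C}: R1→A 2·22=44, R2→C 6·13=78, R3→B 5·18=90, R4→B 5·14=70, R5→A 3·17=51. Service 333; fixed 178; total 511.
Option 2: {B}: R1→B 9·22=198, R2→B 8·13=104, R3→B 5·18=90, R4→B 5·14=70, R5→B 8·17=136. Service 598; fixed 69; total 667.
Difference: |511 − 667| = 156.

Option 1 is cheaper by 156.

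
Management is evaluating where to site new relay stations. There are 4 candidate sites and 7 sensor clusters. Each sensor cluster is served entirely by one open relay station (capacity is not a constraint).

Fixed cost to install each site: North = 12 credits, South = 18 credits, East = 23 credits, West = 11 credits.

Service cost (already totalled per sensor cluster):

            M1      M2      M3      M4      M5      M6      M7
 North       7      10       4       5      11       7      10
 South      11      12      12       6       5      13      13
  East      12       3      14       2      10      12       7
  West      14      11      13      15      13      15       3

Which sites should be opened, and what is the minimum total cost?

Open North only; minimum total cost 66.

For any fixed open set, each sensor cluster goes to its cheapest open site; total = fixed + service.
{North}: M1→North 7, M2→North 10, M3→North 4, M4→North 5, M5→North 11, M6→North 7, M7→North 10. Service 54; fixed 12; total 66.
{North, West}: M1→North 7, M2→North 10, M3→North 4, M4→North 5, M5→North 11, M6→North 7, M7→West 3. Service 47; fixed 23; total 70.
{North, East}: M1→North 7, M2→East 3, M3→North 4, M4→East 2, M5→East 10, M6→North 7, M7→East 7. Service 40; fixed 35; total 75.
{North, South, East, West}: service 31 + fixed 64 = 95
No other subset beats 66.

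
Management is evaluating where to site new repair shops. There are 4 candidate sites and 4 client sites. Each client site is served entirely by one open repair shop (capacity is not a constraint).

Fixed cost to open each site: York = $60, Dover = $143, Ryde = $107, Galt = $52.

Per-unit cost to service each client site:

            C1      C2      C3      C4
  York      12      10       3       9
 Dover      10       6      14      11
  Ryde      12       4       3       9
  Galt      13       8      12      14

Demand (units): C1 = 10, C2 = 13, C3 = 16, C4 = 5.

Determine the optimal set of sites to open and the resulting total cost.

For any fixed open set, each client site goes to its cheapest open site; total = fixed + service.
{Ryde}: C1→Ryde 12·10=120, C2→Ryde 4·13=52, C3→Ryde 3·16=48, C4→Ryde 9·5=45. Service 265; fixed 107; total 372.
{York}: C1→York 12·10=120, C2→York 10·13=130, C3→York 3·16=48, C4→York 9·5=45. Service 343; fixed 60; total 403.
{Ryde, Galt}: C1→Ryde 12·10=120, C2→Ryde 4·13=52, C3→Ryde 3·16=48, C4→Ryde 9·5=45. Service 265; fixed 159; total 424.
{York, Dover, Ryde, Galt}: service 245 + fixed 362 = 607
No other subset beats 372.

Open Ryde only; minimum total cost 372.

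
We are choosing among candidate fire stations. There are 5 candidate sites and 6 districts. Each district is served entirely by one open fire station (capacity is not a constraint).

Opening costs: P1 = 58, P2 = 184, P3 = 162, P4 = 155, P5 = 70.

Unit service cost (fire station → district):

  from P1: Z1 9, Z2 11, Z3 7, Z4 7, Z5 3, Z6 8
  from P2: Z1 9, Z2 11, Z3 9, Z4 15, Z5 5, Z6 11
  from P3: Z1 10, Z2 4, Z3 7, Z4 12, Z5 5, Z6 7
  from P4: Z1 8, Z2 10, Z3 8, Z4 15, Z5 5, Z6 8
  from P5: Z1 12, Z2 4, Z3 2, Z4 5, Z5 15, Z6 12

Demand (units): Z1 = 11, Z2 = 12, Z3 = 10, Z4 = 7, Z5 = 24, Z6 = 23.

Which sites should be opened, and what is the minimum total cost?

For any fixed open set, each district goes to its cheapest open site; total = fixed + service.
{P1, P5}: Z1→P1 9·11=99, Z2→P5 4·12=48, Z3→P5 2·10=20, Z4→P5 5·7=35, Z5→P1 3·24=72, Z6→P1 8·23=184. Service 458; fixed 128; total 586.
{P1}: Z1→P1 9·11=99, Z2→P1 11·12=132, Z3→P1 7·10=70, Z4→P1 7·7=49, Z5→P1 3·24=72, Z6→P1 8·23=184. Service 606; fixed 58; total 664.
{P1, P3}: service 499 + fixed 220 = 719
{P1, P2, P3, P4, P5}: Z1→P4 8·11=88, Z2→P3 4·12=48, Z3→P5 2·10=20, Z4→P5 5·7=35, Z5→P1 3·24=72, Z6→P3 7·23=161. Service 424; fixed 629; total 1053.
No other subset beats 586.

Open P1 and P5; minimum total cost 586.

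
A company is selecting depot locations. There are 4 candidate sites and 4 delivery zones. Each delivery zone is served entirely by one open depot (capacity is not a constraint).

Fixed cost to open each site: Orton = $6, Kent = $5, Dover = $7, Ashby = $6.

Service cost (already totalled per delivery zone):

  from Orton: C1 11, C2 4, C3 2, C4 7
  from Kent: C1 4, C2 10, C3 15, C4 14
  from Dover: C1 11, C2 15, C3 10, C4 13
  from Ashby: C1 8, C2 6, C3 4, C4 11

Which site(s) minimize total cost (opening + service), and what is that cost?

Open Orton and Kent; minimum total cost 28.

For any fixed open set, each delivery zone goes to its cheapest open site; total = fixed + service.
{Orton, Kent}: C1→Kent 4, C2→Orton 4, C3→Orton 2, C4→Orton 7. Service 17; fixed 11; total 28.
{Orton}: C1→Orton 11, C2→Orton 4, C3→Orton 2, C4→Orton 7. Service 24; fixed 6; total 30.
{Orton, Ashby}: C1→Ashby 8, C2→Orton 4, C3→Orton 2, C4→Orton 7. Service 21; fixed 12; total 33.
{Orton, Kent, Dover, Ashby}: service 17 + fixed 24 = 41
(All 15 nonempty subsets were checked; Orton and Kent is lowest.)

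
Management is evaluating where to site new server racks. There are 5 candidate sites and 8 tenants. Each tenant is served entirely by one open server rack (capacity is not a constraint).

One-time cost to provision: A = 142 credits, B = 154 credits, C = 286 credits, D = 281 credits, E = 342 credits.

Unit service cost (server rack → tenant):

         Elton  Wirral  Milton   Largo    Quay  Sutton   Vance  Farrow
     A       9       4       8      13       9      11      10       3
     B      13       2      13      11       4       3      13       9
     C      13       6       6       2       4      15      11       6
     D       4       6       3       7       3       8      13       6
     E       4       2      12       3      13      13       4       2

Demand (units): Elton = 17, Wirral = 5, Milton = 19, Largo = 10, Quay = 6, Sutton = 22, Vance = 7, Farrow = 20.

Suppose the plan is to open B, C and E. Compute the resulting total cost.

Total cost: 1152

Each tenant is assigned to its cheapest site among the open ones.
{B, C, E}: Elton→E 4·17=68, Wirral→B 2·5=10, Milton→C 6·19=114, Largo→C 2·10=20, Quay→B 4·6=24, Sutton→B 3·22=66, Vance→E 4·7=28, Farrow→E 2·20=40. Service 370; fixed 782; total 1152.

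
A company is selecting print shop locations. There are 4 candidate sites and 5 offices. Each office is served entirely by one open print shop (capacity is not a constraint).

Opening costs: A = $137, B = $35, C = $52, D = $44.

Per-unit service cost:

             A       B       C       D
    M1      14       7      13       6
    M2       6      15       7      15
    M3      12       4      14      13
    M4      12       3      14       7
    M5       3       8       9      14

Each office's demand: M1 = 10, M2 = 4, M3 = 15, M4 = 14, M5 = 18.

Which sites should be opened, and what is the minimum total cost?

Open B only; minimum total cost 411.

For any fixed open set, each office goes to its cheapest open site; total = fixed + service.
{B}: M1→B 7·10=70, M2→B 15·4=60, M3→B 4·15=60, M4→B 3·14=42, M5→B 8·18=144. Service 376; fixed 35; total 411.
{A, B}: M1→B 7·10=70, M2→A 6·4=24, M3→B 4·15=60, M4→B 3·14=42, M5→A 3·18=54. Service 250; fixed 172; total 422.
{B, C}: M1→B 7·10=70, M2→C 7·4=28, M3→B 4·15=60, M4→B 3·14=42, M5→B 8·18=144. Service 344; fixed 87; total 431.
{A, B, C, D}: service 240 + fixed 268 = 508
(All 15 nonempty subsets were checked; B only is lowest.)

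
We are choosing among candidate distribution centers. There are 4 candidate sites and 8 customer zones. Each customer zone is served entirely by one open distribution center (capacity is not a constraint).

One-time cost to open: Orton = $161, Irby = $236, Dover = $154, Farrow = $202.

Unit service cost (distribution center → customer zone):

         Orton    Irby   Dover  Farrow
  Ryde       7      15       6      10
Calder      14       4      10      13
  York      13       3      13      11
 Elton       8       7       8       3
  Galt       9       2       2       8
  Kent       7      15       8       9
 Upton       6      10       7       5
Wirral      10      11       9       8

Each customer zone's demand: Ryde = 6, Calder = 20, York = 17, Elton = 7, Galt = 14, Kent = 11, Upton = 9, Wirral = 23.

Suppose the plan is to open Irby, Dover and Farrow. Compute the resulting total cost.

Each customer zone is assigned to its cheapest site among the open ones.
{Irby, Dover, Farrow}: Ryde→Dover 6·6=36, Calder→Irby 4·20=80, York→Irby 3·17=51, Elton→Farrow 3·7=21, Galt→Irby 2·14=28, Kent→Dover 8·11=88, Upton→Farrow 5·9=45, Wirral→Farrow 8·23=184. Service 533; fixed 592; total 1125.

Total cost: 1125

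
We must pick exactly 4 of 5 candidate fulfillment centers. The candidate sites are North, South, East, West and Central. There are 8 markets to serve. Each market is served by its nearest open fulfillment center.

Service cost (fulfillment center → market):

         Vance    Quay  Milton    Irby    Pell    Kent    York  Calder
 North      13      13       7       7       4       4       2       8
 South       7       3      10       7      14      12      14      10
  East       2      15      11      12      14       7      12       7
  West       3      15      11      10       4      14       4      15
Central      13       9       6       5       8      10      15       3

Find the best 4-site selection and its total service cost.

Choose North, South, East and Central; total service cost 29.

With exactly 4 open, each market uses its cheapest among the chosen.
{North, South, East, Central}: Vance→East 2, Quay→South 3, Milton→Central 6, Irby→Central 5, Pell→North 4, Kent→North 4, York→North 2, Calder→Central 3. Service cost 29.
{North, South, West, Central}: service cost 30
{South, East, West, Central}: service cost 34
Among all 5 size-4 choices, {North, South, East, Central} is lowest.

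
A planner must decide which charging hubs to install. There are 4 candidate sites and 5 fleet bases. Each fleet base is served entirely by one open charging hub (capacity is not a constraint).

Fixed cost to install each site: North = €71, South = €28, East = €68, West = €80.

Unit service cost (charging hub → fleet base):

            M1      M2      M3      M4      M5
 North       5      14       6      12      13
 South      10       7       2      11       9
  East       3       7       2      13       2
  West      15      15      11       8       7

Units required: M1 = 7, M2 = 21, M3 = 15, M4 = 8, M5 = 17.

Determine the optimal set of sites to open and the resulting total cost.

Open East only; minimum total cost 404.

For any fixed open set, each fleet base goes to its cheapest open site; total = fixed + service.
{East}: M1→East 3·7=21, M2→East 7·21=147, M3→East 2·15=30, M4→East 13·8=104, M5→East 2·17=34. Service 336; fixed 68; total 404.
{South, East}: service 320 + fixed 96 = 416
{East, West}: M1→East 3·7=21, M2→East 7·21=147, M3→East 2·15=30, M4→West 8·8=64, M5→East 2·17=34. Service 296; fixed 148; total 444.
{North, South, East, West}: M1→East 3·7=21, M2→South 7·21=147, M3→South 2·15=30, M4→West 8·8=64, M5→East 2·17=34. Service 296; fixed 247; total 543.
No other subset beats 404.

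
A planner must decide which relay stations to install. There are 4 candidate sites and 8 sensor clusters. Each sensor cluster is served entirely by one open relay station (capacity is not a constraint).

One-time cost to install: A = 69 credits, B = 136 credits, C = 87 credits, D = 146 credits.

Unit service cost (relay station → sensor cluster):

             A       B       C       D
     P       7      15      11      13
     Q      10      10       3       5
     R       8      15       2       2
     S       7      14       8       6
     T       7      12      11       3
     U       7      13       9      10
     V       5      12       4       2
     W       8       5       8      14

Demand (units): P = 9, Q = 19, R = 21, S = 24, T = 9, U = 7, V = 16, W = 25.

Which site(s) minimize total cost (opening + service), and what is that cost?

Open A and C; minimum total cost 862.

For any fixed open set, each sensor cluster goes to its cheapest open site; total = fixed + service.
{A, C}: P→A 7·9=63, Q→C 3·19=57, R→C 2·21=42, S→A 7·24=168, T→A 7·9=63, U→A 7·7=49, V→C 4·16=64, W→A 8·25=200. Service 706; fixed 156; total 862.
{A, D}: P→A 7·9=63, Q→D 5·19=95, R→D 2·21=42, S→D 6·24=144, T→D 3·9=27, U→A 7·7=49, V→D 2·16=32, W→A 8·25=200. Service 652; fixed 215; total 867.
{C, D}: P→C 11·9=99, Q→C 3·19=57, R→C 2·21=42, S→D 6·24=144, T→D 3·9=27, U→C 9·7=63, V→D 2·16=32, W→C 8·25=200. Service 664; fixed 233; total 897.
{A, B, C, D}: P→A 7·9=63, Q→C 3·19=57, R→C 2·21=42, S→D 6·24=144, T→D 3·9=27, U→A 7·7=49, V→D 2·16=32, W→B 5·25=125. Service 539; fixed 438; total 977.
No other subset beats 862.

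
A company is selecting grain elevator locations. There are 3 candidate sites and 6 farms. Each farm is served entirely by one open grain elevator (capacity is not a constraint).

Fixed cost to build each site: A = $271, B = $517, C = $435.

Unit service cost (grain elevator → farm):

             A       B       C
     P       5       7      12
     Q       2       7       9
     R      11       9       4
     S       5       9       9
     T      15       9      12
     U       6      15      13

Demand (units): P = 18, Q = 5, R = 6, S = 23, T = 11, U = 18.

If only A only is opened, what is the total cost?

Each farm is assigned to its cheapest site among the open ones.
{A}: P→A 5·18=90, Q→A 2·5=10, R→A 11·6=66, S→A 5·23=115, T→A 15·11=165, U→A 6·18=108. Service 554; fixed 271; total 825.

Total cost: 825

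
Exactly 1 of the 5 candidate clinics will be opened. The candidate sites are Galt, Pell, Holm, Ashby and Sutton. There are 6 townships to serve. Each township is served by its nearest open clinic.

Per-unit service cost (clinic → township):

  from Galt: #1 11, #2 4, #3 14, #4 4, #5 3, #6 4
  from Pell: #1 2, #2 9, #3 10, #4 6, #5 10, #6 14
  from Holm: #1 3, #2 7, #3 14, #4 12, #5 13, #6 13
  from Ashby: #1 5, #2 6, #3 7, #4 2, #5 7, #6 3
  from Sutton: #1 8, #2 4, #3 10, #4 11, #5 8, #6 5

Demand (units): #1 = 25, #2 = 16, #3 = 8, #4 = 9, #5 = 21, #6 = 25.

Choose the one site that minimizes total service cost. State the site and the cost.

With exactly 1 open, each township uses its cheapest among the chosen.
{Ashby}: #1→Ashby 5·25=125, #2→Ashby 6·16=96, #3→Ashby 7·8=56, #4→Ashby 2·9=18, #5→Ashby 7·21=147, #6→Ashby 3·25=75. Service cost 517.
{Galt}: service cost 650
{Sutton}: service cost 736
Among all 5 size-1 choices, {Ashby} is lowest.

Choose Ashby only; total service cost 517.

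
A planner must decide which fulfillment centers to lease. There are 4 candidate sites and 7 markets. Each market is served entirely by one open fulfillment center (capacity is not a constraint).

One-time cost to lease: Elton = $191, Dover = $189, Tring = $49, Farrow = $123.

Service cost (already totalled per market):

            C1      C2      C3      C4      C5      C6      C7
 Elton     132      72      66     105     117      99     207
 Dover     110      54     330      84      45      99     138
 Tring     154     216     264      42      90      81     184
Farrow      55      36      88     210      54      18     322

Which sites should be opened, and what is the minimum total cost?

For any fixed open set, each market goes to its cheapest open site; total = fixed + service.
{Tring, Farrow}: C1→Farrow 55, C2→Farrow 36, C3→Farrow 88, C4→Tring 42, C5→Farrow 54, C6→Farrow 18, C7→Tring 184. Service 477; fixed 172; total 649.
{Dover, Farrow}: C1→Farrow 55, C2→Farrow 36, C3→Farrow 88, C4→Dover 84, C5→Dover 45, C6→Farrow 18, C7→Dover 138. Service 464; fixed 312; total 776.
{Dover, Tring, Farrow}: service 422 + fixed 361 = 783
{Elton, Dover, Tring, Farrow}: C1→Farrow 55, C2→Farrow 36, C3→Elton 66, C4→Tring 42, C5→Dover 45, C6→Farrow 18, C7→Dover 138. Service 400; fixed 552; total 952.
No other subset beats 649.

Open Tring and Farrow; minimum total cost 649.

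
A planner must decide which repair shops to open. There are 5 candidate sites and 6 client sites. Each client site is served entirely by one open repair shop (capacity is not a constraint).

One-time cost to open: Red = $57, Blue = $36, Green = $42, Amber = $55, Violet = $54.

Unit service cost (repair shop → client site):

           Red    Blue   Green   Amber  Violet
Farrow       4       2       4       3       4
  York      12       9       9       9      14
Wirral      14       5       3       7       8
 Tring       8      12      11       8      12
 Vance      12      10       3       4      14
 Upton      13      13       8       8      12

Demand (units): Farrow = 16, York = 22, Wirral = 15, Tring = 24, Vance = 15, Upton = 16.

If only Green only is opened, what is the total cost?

Total cost: 786

Each client site is assigned to its cheapest site among the open ones.
{Green}: Farrow→Green 4·16=64, York→Green 9·22=198, Wirral→Green 3·15=45, Tring→Green 11·24=264, Vance→Green 3·15=45, Upton→Green 8·16=128. Service 744; fixed 42; total 786.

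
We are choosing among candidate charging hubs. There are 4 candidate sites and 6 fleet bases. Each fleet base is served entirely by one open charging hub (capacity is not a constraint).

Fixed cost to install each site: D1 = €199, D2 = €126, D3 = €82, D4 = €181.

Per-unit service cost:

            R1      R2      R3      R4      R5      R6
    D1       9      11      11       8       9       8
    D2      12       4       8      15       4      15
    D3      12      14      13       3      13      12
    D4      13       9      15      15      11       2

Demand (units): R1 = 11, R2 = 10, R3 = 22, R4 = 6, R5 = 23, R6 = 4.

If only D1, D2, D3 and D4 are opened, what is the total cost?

Total cost: 1021

Each fleet base is assigned to its cheapest site among the open ones.
{D1, D2, D3, D4}: R1→D1 9·11=99, R2→D2 4·10=40, R3→D2 8·22=176, R4→D3 3·6=18, R5→D2 4·23=92, R6→D4 2·4=8. Service 433; fixed 588; total 1021.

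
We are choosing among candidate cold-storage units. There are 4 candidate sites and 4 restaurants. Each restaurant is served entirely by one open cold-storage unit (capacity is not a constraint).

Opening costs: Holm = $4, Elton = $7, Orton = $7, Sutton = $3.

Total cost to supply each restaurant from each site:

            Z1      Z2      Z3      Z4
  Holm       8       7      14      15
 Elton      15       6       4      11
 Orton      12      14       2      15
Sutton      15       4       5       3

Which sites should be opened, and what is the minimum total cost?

Open Holm and Sutton; minimum total cost 27.

For any fixed open set, each restaurant goes to its cheapest open site; total = fixed + service.
{Holm, Sutton}: Z1→Holm 8, Z2→Sutton 4, Z3→Sutton 5, Z4→Sutton 3. Service 20; fixed 7; total 27.
{Sutton}: Z1→Sutton 15, Z2→Sutton 4, Z3→Sutton 5, Z4→Sutton 3. Service 27; fixed 3; total 30.
{Holm, Orton, Sutton}: service 17 + fixed 14 = 31
{Holm, Elton, Orton, Sutton}: service 17 + fixed 21 = 38
(All 15 nonempty subsets were checked; Holm and Sutton is lowest.)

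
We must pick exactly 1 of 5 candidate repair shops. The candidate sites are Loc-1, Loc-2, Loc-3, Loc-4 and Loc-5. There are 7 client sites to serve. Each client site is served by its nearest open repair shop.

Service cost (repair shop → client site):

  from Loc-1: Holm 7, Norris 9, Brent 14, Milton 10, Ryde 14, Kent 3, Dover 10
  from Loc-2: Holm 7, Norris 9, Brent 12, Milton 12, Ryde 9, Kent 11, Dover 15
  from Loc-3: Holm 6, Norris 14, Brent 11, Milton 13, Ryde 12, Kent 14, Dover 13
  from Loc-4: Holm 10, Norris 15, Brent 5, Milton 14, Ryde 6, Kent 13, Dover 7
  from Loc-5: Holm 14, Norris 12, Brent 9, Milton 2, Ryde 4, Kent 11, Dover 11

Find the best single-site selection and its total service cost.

With exactly 1 open, each client site uses its cheapest among the chosen.
{Loc-5}: Holm→Loc-5 14, Norris→Loc-5 12, Brent→Loc-5 9, Milton→Loc-5 2, Ryde→Loc-5 4, Kent→Loc-5 11, Dover→Loc-5 11. Service cost 63.
{Loc-1}: service cost 67
{Loc-4}: service cost 70
Among all 5 size-1 choices, {Loc-5} is lowest.

Choose Loc-5 only; total service cost 63.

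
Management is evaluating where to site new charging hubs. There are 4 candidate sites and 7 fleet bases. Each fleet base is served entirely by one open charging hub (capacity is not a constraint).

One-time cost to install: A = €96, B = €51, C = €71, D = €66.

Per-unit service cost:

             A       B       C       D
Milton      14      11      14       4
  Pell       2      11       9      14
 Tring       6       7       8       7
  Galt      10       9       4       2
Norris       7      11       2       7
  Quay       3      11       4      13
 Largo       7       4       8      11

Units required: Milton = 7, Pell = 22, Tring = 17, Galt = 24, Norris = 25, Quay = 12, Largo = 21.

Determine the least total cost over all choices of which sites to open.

Minimum total cost: 676

For any fixed open set, each fleet base goes to its cheapest open site; total = fixed + service.
{A, B, C, D}: Milton→D 4·7=28, Pell→A 2·22=44, Tring→A 6·17=102, Galt→D 2·24=48, Norris→C 2·25=50, Quay→A 3·12=36, Largo→B 4·21=84. Service 392; fixed 284; total 676.
{A, C, D}: service 455 + fixed 233 = 688
{A, B, C}: service 489 + fixed 218 = 707
{B}: Milton→B 11·7=77, Pell→B 11·22=242, Tring→B 7·17=119, Galt→B 9·24=216, Norris→B 11·25=275, Quay→B 11·12=132, Largo→B 4·21=84. Service 1145; fixed 51; total 1196.
No other subset beats 676.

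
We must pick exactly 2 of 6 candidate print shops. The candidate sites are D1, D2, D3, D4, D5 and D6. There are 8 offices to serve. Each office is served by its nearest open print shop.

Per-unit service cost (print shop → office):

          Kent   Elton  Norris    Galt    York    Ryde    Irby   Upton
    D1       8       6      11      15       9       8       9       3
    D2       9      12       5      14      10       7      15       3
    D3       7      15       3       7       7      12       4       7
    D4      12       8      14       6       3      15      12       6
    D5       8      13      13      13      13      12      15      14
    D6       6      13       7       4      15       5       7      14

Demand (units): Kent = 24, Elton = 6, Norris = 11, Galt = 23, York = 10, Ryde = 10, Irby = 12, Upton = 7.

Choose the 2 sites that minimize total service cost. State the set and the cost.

With exactly 2 open, each office uses its cheapest among the chosen.
{D3, D6}: Kent→D6 6·24=144, Elton→D6 13·6=78, Norris→D3 3·11=33, Galt→D6 4·23=92, York→D3 7·10=70, Ryde→D6 5·10=50, Irby→D3 4·12=48, Upton→D3 7·7=49. Service cost 564.
{D4, D6}: service cost 567
{D1, D6}: service cost 594
Among all 15 size-2 choices, {D3, D6} is lowest.

Choose D3 and D6; total service cost 564.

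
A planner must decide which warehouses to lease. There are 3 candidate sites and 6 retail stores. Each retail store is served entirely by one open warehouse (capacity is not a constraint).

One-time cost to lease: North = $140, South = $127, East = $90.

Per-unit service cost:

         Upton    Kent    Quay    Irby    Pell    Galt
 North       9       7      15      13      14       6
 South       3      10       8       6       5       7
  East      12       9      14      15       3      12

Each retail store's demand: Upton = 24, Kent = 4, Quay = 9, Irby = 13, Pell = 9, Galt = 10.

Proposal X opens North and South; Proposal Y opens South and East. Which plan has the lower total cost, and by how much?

Proposal X: {North, South}: Upton→South 3·24=72, Kent→North 7·4=28, Quay→South 8·9=72, Irby→South 6·13=78, Pell→South 5·9=45, Galt→North 6·10=60. Service 355; fixed 267; total 622.
Proposal Y: {South, East}: Upton→South 3·24=72, Kent→East 9·4=36, Quay→South 8·9=72, Irby→South 6·13=78, Pell→East 3·9=27, Galt→South 7·10=70. Service 355; fixed 217; total 572.
Difference: |622 − 572| = 50.

Proposal Y is cheaper by 50.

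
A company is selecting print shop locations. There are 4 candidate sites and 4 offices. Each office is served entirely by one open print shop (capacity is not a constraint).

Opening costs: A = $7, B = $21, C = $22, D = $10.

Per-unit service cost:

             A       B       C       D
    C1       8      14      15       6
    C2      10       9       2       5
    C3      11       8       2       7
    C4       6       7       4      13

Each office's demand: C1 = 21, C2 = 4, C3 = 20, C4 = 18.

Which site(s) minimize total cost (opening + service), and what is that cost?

Open C and D; minimum total cost 278.

For any fixed open set, each office goes to its cheapest open site; total = fixed + service.
{C, D}: C1→D 6·21=126, C2→C 2·4=8, C3→C 2·20=40, C4→C 4·18=72. Service 246; fixed 32; total 278.
{A, C, D}: service 246 + fixed 39 = 285
{B, C, D}: C1→D 6·21=126, C2→C 2·4=8, C3→C 2·20=40, C4→C 4·18=72. Service 246; fixed 53; total 299.
{A, B, C, D}: service 246 + fixed 60 = 306
No other subset beats 278.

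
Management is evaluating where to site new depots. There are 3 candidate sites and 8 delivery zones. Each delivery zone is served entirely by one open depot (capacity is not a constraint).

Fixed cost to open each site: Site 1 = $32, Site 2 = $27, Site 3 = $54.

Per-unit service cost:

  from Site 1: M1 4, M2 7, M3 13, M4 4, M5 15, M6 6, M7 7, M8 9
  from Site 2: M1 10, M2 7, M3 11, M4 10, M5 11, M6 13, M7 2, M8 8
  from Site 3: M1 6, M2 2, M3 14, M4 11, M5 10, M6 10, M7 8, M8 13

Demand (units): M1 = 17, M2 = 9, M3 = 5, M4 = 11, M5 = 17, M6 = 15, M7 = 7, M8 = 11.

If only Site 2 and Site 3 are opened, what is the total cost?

Each delivery zone is assigned to its cheapest site among the open ones.
{Site 2, Site 3}: M1→Site 3 6·17=102, M2→Site 3 2·9=18, M3→Site 2 11·5=55, M4→Site 2 10·11=110, M5→Site 3 10·17=170, M6→Site 3 10·15=150, M7→Site 2 2·7=14, M8→Site 2 8·11=88. Service 707; fixed 81; total 788.

Total cost: 788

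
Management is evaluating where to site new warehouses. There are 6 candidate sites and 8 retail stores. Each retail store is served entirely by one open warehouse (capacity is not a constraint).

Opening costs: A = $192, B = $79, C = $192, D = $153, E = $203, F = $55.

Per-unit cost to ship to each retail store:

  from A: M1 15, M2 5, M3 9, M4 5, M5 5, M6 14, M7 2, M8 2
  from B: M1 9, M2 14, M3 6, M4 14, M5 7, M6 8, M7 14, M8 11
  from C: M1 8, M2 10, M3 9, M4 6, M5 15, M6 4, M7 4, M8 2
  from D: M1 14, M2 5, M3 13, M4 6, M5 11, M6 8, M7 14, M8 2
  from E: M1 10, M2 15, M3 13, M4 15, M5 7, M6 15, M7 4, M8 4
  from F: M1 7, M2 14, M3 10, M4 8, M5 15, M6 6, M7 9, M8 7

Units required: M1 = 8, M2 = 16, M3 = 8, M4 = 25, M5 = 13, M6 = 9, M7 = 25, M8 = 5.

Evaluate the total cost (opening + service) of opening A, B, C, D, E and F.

Total cost: 1344

Each retail store is assigned to its cheapest site among the open ones.
{A, B, C, D, E, F}: M1→F 7·8=56, M2→A 5·16=80, M3→B 6·8=48, M4→A 5·25=125, M5→A 5·13=65, M6→C 4·9=36, M7→A 2·25=50, M8→A 2·5=10. Service 470; fixed 874; total 1344.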